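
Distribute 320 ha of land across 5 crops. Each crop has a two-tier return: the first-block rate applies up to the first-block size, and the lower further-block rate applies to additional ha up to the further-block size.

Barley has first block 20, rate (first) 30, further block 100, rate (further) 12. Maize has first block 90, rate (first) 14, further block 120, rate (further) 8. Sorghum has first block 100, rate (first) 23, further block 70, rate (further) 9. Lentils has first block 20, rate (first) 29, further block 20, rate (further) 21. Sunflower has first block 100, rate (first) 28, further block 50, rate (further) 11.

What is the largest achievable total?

7540

Rank every tier by rate: Barley/first 30 > Lentils/first 29 > Sunflower/first 28 > Sorghum/first 23 > Lentils/second 21 > Maize/first 14 > Barley/second 12 > Sunflower/second 11 > Sorghum/second 9 > Maize/second 8.
Fill Barley first block (20 at 30) — 300 left.
Fill Lentils first block (20 at 29) — 280 left.
Fill Sunflower first block (100 at 28) — 180 left.
Sorghum first at 23: fill all 100 — 80 left.
Lentils second at 21: fill all 20 — 60 left.
60 remain; put them into Maize first at 14.
Total = 30×20 + 29×20 + 28×100 + 23×100 + 21×20 + 14×60 = 7540.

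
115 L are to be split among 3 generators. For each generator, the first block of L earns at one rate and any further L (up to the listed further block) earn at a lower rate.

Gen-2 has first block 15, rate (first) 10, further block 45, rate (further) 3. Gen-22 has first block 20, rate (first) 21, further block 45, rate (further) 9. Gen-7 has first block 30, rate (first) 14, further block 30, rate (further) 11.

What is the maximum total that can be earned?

Treat each block as its own option and order by rate: Gen-22/first 21 > Gen-7/first 14 > Gen-7/second 11 > Gen-2/first 10 > Gen-22/second 9 > Gen-2/second 3.
Gen-22/first (21): +20 ; 95 left.
Gen-7/first (14): +30 ; 65 left.
Gen-7 second at 11: fill all 30 ; 35 left.
Gen-2 first at 10: fill all 15 ; 20 left.
Gen-22 second at 9: only 20 left, fill 20.
Total = 21×20 + 14×30 + 11×30 + 10×15 + 9×20 = 1500.

1500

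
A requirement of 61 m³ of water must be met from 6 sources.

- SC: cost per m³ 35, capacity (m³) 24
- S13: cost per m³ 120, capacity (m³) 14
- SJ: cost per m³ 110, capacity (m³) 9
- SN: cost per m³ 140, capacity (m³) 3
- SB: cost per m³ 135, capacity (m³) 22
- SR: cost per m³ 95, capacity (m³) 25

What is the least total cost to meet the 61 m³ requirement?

4565

Fill from the cheapest source first.
SC (35): use full 24 — 37 m³ to go.
Take 25 from SR at 95 — need 12 more.
Take 9 from SJ at 110 — need 3 more.
Take 3 from S13 at 120 to finish.
SB, SN: unused.
Cost = 24×35 + 25×95 + 9×110 + 3×120 = 4565.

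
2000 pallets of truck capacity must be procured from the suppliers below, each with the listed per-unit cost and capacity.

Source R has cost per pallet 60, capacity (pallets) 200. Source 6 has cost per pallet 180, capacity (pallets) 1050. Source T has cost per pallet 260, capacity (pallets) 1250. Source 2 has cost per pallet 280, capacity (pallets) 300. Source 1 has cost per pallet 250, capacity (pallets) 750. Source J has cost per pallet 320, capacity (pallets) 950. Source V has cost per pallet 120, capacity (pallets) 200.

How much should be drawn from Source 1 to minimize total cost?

550

Cheapest first:
Source R (60): use full 200 ; 1800 pallets to go.
Take 200 from Source V at 120 ; need 1600 more.
Source 6 (180): use full 1050 ; 550 pallets to go.
Take 550 from Source 1 at 250 to finish.
Source T, Source 2, Source J: unused.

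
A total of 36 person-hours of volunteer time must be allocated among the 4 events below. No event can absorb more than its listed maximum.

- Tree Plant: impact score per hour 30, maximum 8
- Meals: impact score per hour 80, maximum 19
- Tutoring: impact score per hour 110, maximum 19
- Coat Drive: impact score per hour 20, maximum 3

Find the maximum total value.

3450

Rank by impact score per hour: Tutoring 110 > Meals 80 > Tree Plant 30 > Coat Drive 20.
Tutoring: +19 to 19 (cap) ; 17 left.
Meals has room for 19 but only 17 remain, so it gets 17.
Total = 80×17 + 110×19 = 3450.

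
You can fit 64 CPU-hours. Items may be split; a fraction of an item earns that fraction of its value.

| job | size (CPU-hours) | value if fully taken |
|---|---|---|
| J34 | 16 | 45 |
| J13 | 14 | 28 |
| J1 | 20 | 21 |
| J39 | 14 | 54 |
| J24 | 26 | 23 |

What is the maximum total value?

148

Sort by value density: J39 54/14≈3.86, J34 45/16≈2.81, J13 28/14≈2, J1 21/20≈1.05, J24 23/26≈0.885.
All 14 CPU-hours of J39 fit (value 54) ; 50 remain.
Take all of J34 (16 CPU-hours, value 45) ; 34 CPU-hours left.
All 14 CPU-hours of J13 fit (value 28) ; 20 remain.
All 20 CPU-hours of J1 fit (value 21) ; 0 remain.
Total value = 148.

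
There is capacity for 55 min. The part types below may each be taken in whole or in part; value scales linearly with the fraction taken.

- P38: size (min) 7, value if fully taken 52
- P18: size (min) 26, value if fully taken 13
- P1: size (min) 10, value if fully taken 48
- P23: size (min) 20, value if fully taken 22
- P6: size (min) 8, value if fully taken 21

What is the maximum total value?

148

Rank by value-to-size ratio: P38 52/7≈7.43, P1 48/10≈4.8, P6 21/8≈2.62, P23 22/20≈1.1, P18 13/26≈0.5.
All 7 min of P38 fit (value 52) ; 48 remain.
All 10 min of P1 fit (value 48) ; 38 remain.
All 8 min of P6 fit (value 21) ; 30 remain.
P23: take in full, 20 min for value 22 ; 10 left.
Fill the last 10 min with part of P18: 10/26 of it earns 5.
Total value = 148.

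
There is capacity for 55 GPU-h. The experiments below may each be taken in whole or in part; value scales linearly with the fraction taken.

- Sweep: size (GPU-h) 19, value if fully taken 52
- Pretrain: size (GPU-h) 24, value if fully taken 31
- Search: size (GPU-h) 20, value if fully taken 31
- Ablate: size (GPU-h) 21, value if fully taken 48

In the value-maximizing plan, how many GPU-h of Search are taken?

15

Sort by value density: Sweep 52/19≈2.74, Ablate 48/21≈2.29, Search 31/20≈1.55, Pretrain 31/24≈1.29.
All 19 GPU-h of Sweep fit (value 52) ; 36 remain.
Take all of Ablate (21 GPU-h, value 48) ; 15 GPU-h left.
Only 15 GPU-h remain; take 15/20 of Search for value 31×15/20 = 23.25.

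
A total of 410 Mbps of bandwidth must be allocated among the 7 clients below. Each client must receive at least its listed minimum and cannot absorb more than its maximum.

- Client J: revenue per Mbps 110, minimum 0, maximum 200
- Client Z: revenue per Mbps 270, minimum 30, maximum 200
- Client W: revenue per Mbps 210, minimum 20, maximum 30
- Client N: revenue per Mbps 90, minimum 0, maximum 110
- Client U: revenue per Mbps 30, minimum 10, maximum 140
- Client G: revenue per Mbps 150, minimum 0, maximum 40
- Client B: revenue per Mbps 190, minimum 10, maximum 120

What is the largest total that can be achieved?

90500

Meeting every minimum uses 0+30+20+0+10+0+10 = 70 Mbps, leaving 340.
Order the clients by revenue per Mbps: Client Z 270 > Client W 210 > Client B 190 > Client G 150 > Client J 110 > Client N 90 > Client U 30.
Give Client Z 170 more to hit its cap of 200 — 170 left.
Client W takes 10 more to reach its cap of 30 — 160 left.
Client B takes 110 more to reach its cap of 120 — 50 left.
Client G takes 40 more to reach its cap of 40 — 10 left.
Client J has room for 200 more but only 10 remain, so it gets 10.
Total = 110×10 + 270×200 + 210×30 + 30×10 + 150×40 + 190×120 = 90500.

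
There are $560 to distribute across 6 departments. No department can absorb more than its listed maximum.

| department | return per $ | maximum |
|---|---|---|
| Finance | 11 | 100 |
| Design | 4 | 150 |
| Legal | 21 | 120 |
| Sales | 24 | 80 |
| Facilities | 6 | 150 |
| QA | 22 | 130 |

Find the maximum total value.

Order the departments by return per $: Sales 24 > QA 22 > Legal 21 > Finance 11 > Facilities 6 > Design 4.
Give Sales 80 to hit its cap of 80 → 480 left.
QA takes 130 to reach its cap of 130 → 350 left.
Give Legal 120 to hit its cap of 120 → 230 left.
Give Finance 100 to hit its cap of 100 → 130 left.
Only 130 left; Facilities takes them to reach 130.
Total = 11×100 + 21×120 + 24×80 + 6×130 + 22×130 = 9180.

9180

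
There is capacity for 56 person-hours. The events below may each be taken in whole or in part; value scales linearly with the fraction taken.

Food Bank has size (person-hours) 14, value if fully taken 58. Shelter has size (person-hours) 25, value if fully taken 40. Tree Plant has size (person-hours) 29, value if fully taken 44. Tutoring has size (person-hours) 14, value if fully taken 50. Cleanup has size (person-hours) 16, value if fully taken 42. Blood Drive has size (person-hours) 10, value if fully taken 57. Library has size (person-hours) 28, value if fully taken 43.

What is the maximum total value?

Sort by value density: Blood Drive 57/10≈5.7, Food Bank 58/14≈4.14, Tutoring 50/14≈3.57, Cleanup 42/16≈2.62, Shelter 40/25≈1.6, Library 43/28≈1.54, Tree Plant 44/29≈1.52.
Take all of Blood Drive (10 person-hours, value 57) — 46 person-hours left.
Take all of Food Bank (14 person-hours, value 58) — 32 person-hours left.
All 14 person-hours of Tutoring fit (value 50) — 18 remain.
All 16 person-hours of Cleanup fit (value 42) — 2 remain.
Only 2 person-hours remain; take 2/25 of Shelter for value 40×2/25 = 3.2.
Total value = 210.2.

210.2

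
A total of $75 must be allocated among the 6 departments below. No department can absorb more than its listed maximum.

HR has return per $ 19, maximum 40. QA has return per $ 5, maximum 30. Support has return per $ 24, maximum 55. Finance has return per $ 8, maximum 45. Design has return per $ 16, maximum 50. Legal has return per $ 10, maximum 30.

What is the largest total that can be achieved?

Order the departments by return per $: Support 24 > HR 19 > Design 16 > Legal 10 > Finance 8 > QA 5.
Give Support 55 to hit its cap of 55 → 20 left.
HR: +20 (room for 40) → 20. Pool exhausted.
Total = 19×20 + 24×55 = 1700.

1700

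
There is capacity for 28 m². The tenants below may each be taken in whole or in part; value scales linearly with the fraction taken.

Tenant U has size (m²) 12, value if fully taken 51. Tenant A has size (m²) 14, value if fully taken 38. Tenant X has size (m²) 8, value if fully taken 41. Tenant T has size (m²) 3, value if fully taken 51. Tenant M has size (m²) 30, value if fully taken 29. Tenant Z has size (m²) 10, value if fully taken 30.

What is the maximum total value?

158

Sort by value density: Tenant T 51/3≈17, Tenant X 41/8≈5.12, Tenant U 51/12≈4.25, Tenant Z 30/10≈3, Tenant A 38/14≈2.71, Tenant M 29/30≈0.967.
Tenant T: take in full, 3 m² for value 51 — 25 left.
Take all of Tenant X (8 m², value 41) — 17 m² left.
Take all of Tenant U (12 m², value 51) — 5 m² left.
5 m² left: a 5/10 share of Tenant Z gives 30×5/10 = 15.
Total value = 158.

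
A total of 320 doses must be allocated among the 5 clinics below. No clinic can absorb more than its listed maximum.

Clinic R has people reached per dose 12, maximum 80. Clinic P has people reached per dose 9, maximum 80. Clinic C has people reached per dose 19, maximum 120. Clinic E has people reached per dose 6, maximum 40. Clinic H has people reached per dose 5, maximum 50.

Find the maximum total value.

4200

Order the clinics by people reached per dose: Clinic C 19 > Clinic R 12 > Clinic P 9 > Clinic E 6 > Clinic H 5.
Clinic C: +120 to 120 (cap) — 200 left.
Clinic R takes 80 to reach its cap of 80 — 120 left.
Clinic P takes 80 to reach its cap of 80 — 40 left.
Clinic E takes 40 to reach its cap of 40 — 0 left.
Total = 12×80 + 9×80 + 19×120 + 6×40 = 4200.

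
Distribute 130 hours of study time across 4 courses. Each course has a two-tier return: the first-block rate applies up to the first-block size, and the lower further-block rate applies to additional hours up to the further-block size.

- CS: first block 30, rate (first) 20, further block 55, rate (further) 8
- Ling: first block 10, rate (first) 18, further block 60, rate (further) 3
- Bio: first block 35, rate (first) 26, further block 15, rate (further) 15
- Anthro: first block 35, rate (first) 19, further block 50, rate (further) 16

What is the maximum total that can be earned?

2675

Treat each block as its own option and order by rate: Bio/tier1 26 > CS/tier1 20 > Anthro/tier1 19 > Ling/tier1 18 > Anthro/tier2 16 > Bio/tier2 15 > CS/tier2 8 > Ling/tier2 3.
Bio/tier1 (26): +35 — 95 left.
CS/tier1 (20): +30 — 65 left.
Anthro tier1 at 19: fill all 35 — 30 left.
Ling/tier1 (18): +10 — 20 left.
20 remain; put them into Anthro tier2 at 16.
Total = 26×35 + 20×30 + 19×35 + 18×10 + 16×20 = 2675.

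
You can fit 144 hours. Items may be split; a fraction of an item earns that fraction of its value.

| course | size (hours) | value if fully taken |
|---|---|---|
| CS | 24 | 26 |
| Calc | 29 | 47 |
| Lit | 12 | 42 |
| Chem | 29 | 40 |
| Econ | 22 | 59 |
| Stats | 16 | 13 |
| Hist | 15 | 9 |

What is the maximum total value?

234.2

Sort by value density: Lit 42/12≈3.5, Econ 59/22≈2.68, Calc 47/29≈1.62, Chem 40/29≈1.38, CS 26/24≈1.08, Stats 13/16≈0.812, Hist 9/15≈0.6.
Take all of Lit (12 hours, value 42) ; 132 hours left.
Take all of Econ (22 hours, value 59) ; 110 hours left.
All 29 hours of Calc fit (value 47) ; 81 remain.
Chem: take in full, 29 hours for value 40 ; 52 left.
All 24 hours of CS fit (value 26) ; 28 remain.
Take all of Stats (16 hours, value 13) ; 12 hours left.
12 hours left: a 12/15 share of Hist gives 9×12/15 = 7.2.
Total value = 234.2.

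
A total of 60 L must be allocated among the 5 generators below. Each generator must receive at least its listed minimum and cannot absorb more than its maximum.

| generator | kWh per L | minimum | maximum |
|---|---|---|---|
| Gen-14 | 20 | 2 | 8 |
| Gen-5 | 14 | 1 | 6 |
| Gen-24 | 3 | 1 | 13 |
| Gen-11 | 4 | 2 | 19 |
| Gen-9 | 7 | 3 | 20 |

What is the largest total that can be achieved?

481

Meeting every minimum uses 2+1+1+2+3 = 9 L, leaving 51.
Highest kWh per L first: Gen-14 20 > Gen-5 14 > Gen-9 7 > Gen-11 4 > Gen-24 3.
Gen-14: +6 to 8 (cap) → 45 left.
Gen-5 takes 5 more to reach its cap of 6 → 40 left.
Gen-9: +17 to 20 (cap) → 23 left.
Gen-11 takes 17 more to reach its cap of 19 → 6 left.
Only 6 left; Gen-24 takes them to reach 7.
Total = 20×8 + 14×6 + 3×7 + 4×19 + 7×20 = 481.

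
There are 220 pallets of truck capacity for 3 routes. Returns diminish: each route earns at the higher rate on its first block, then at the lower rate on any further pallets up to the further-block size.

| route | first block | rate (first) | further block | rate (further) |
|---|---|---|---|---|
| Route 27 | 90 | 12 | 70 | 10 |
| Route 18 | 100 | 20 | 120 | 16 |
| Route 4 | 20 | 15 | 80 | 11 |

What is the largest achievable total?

3920

Rank every tier by rate: Route 18/T1 20 > Route 18/T2 16 > Route 4/T1 15 > Route 27/T1 12 > Route 4/T2 11 > Route 27/T2 10.
Route 18 T1 at 20: fill all 100 ; 120 left.
Route 18/T2 (16): +120 ; 0 left.
Total = 20×100 + 16×120 = 3920.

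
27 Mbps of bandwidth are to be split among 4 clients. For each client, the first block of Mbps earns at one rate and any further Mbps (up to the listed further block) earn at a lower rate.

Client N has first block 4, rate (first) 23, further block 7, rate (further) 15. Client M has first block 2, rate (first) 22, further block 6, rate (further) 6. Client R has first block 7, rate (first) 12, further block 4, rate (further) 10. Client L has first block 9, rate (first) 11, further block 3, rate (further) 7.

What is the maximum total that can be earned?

402

Treat each block as its own option and order by rate: Client N/first 23 > Client M/first 22 > Client N/second 15 > Client R/first 12 > Client L/first 11 > Client R/second 10 > Client L/second 7 > Client M/second 6.
Fill Client N first block (4 at 23) ; 23 left.
Client M first at 22: fill all 2 ; 21 left.
Fill Client N second block (7 at 15) ; 14 left.
Client R/first (12): +7 ; 7 left.
Client L/first: +7 of 9 at 11; pool empty.
Total = 23×4 + 22×2 + 15×7 + 12×7 + 11×7 = 402.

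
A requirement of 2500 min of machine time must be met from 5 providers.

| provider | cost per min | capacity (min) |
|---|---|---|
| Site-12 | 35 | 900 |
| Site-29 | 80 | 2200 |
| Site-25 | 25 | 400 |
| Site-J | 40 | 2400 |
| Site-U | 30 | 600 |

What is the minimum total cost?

83500

Cheapest first:
Take 400 from Site-25 at 25 ; need 2100 more.
Take 600 from Site-U at 30 ; need 1500 more.
Site-12 at 35: take all 900 min ; 600 still needed.
Site-J at 40: take 600 of its 2400 ; requirement met.
Site-29: unused.
Cost = 400×25 + 600×30 + 900×35 + 600×40 = 83500.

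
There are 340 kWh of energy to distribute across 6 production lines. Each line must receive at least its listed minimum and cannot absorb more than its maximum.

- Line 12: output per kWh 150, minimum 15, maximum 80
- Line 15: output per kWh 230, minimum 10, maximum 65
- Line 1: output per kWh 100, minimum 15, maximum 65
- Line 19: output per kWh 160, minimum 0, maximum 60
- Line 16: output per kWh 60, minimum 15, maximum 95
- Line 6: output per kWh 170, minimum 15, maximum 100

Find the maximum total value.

Meeting every minimum uses 15+10+15+0+15+15 = 70 kWh, leaving 270.
Highest output per kWh first: Line 15 230 > Line 6 170 > Line 19 160 > Line 12 150 > Line 1 100 > Line 16 60.
Line 15 takes 55 more to reach its cap of 65 — 215 left.
Line 6: +85 to 100 (cap) — 130 left.
Give Line 19 60 more to hit its cap of 60 — 70 left.
Line 12 takes 65 more to reach its cap of 80 — 5 left.
Line 1: +5 (room for 50) → 20. Pool exhausted.
Total = 150×80 + 230×65 + 100×20 + 160×60 + 60×15 + 170×100 = 56450.

56450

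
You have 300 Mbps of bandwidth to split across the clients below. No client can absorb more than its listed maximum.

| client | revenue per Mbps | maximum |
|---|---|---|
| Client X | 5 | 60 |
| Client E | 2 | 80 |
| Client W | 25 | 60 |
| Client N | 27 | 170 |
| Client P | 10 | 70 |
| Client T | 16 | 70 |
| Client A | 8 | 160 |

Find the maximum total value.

Order the clients by revenue per Mbps: Client N 27 > Client W 25 > Client T 16 > Client P 10 > Client A 8 > Client X 5 > Client E 2.
Give Client N 170 to hit its cap of 170 → 130 left.
Give Client W 60 to hit its cap of 60 → 70 left.
Client T: +70 to 70 (cap) → 0 left.
Total = 25×60 + 27×170 + 16×70 = 7210.

7210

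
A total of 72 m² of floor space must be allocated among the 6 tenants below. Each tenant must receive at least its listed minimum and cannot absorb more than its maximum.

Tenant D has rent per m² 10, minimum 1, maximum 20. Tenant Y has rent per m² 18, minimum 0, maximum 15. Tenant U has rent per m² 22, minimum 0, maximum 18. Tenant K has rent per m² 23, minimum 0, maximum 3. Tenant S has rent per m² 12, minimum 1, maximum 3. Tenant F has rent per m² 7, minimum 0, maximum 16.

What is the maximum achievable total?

Meeting every minimum uses 1+0+0+0+1+0 = 2 m², leaving 70.
Highest rent per m² first: Tenant K 23 > Tenant U 22 > Tenant Y 18 > Tenant S 12 > Tenant D 10 > Tenant F 7.
Tenant K takes 3 more to reach its cap of 3 — 67 left.
Tenant U: +18 to 18 (cap) — 49 left.
Tenant Y: +15 to 15 (cap) — 34 left.
Tenant S takes 2 more to reach its cap of 3 — 32 left.
Give Tenant D 19 more to hit its cap of 20 — 13 left.
Only 13 left; Tenant F takes them to reach 13.
Total = 10×20 + 18×15 + 22×18 + 23×3 + 12×3 + 7×13 = 1062.

1062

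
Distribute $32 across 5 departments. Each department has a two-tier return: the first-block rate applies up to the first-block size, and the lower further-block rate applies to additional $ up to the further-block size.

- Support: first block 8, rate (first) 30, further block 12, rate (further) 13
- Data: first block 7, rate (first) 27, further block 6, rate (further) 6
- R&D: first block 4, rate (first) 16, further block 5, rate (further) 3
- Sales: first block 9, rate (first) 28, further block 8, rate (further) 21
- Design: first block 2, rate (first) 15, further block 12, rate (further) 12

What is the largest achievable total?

Order all 10 blocks by rate: Support/T1 30 > Sales/T1 28 > Data/T1 27 > Sales/T2 21 > R&D/T1 16 > Design/T1 15 > Support/T2 13 > Design/T2 12 > Data/T2 6 > R&D/T2 3.
Support T1 at 30: fill all 8 ; 24 left.
Sales/T1 (28): +9 ; 15 left.
Data T1 at 27: fill all 7 ; 8 left.
Fill Sales T2 block (8 at 21) ; 0 left.
Total = 30×8 + 28×9 + 27×7 + 21×8 = 849.

849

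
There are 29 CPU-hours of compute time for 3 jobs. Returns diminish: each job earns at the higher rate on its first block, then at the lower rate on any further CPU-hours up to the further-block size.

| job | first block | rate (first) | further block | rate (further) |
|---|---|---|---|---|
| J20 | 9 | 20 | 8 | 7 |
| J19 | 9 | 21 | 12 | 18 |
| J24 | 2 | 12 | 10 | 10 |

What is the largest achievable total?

Rank every tier by rate: J19/T1 21 > J20/T1 20 > J19/T2 18 > J24/T1 12 > J24/T2 10 > J20/T2 7.
J19/T1 (21): +9 — 20 left.
Fill J20 T1 block (9 at 20) — 11 left.
J19 T2 at 18: only 11 left, fill 11.
Total = 21×9 + 20×9 + 18×11 = 567.

567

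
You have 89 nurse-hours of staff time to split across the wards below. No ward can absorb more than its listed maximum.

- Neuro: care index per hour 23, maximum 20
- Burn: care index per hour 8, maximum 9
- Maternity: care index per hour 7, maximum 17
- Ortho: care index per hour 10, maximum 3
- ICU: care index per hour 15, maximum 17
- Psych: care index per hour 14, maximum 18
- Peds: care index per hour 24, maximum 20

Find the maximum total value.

Highest care index per hour first: Peds 24 > Neuro 23 > ICU 15 > Psych 14 > Ortho 10 > Burn 8 > Maternity 7.
Give Peds 20 to hit its cap of 20 ; 69 left.
Neuro: +20 to 20 (cap) ; 49 left.
ICU: +17 to 17 (cap) ; 32 left.
Give Psych 18 to hit its cap of 18 ; 14 left.
Ortho takes 3 to reach its cap of 3 ; 11 left.
Give Burn 9 to hit its cap of 9 ; 2 left.
Maternity has room for 17 but only 2 remain, so it gets 2.
Total = 23×20 + 8×9 + 7×2 + 10×3 + 15×17 + 14×18 + 24×20 = 1563.

1563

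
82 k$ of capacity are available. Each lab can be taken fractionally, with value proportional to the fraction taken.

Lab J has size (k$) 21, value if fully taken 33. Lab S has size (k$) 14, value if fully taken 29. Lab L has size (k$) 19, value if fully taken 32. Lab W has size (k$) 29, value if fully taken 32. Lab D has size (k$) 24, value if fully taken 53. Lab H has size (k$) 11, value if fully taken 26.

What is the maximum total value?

Rank by value-to-size ratio: Lab H 26/11≈2.36, Lab D 53/24≈2.21, Lab S 29/14≈2.07, Lab L 32/19≈1.68, Lab J 33/21≈1.57, Lab W 32/29≈1.1.
Lab H: take in full, 11 k$ for value 26 → 71 left.
All 24 k$ of Lab D fit (value 53) → 47 remain.
Take all of Lab S (14 k$, value 29) → 33 k$ left.
Lab L: take in full, 19 k$ for value 32 → 14 left.
Only 14 k$ remain; take 14/21 of Lab J for value 33×14/21 = 22.
Total value = 162.

162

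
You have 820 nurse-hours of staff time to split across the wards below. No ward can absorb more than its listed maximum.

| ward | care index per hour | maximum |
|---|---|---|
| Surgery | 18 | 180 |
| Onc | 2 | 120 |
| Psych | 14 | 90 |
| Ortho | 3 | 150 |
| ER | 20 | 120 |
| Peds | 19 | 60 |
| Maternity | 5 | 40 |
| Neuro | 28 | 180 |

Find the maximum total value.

13730

Highest care index per hour first: Neuro 28 > ER 20 > Peds 19 > Surgery 18 > Psych 14 > Maternity 5 > Ortho 3 > Onc 2.
Give Neuro 180 to hit its cap of 180 ; 640 left.
ER takes 120 to reach its cap of 120 ; 520 left.
Give Peds 60 to hit its cap of 60 ; 460 left.
Surgery takes 180 to reach its cap of 180 ; 280 left.
Psych: +90 to 90 (cap) ; 190 left.
Maternity: +40 to 40 (cap) ; 150 left.
Ortho takes 150 to reach its cap of 150 ; 0 left.
Total = 18×180 + 14×90 + 3×150 + 20×120 + 19×60 + 5×40 + 28×180 = 13730.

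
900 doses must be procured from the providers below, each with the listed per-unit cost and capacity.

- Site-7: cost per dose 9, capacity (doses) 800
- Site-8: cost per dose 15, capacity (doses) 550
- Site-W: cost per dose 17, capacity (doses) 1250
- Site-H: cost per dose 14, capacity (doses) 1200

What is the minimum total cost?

8600

Fill from the cheapest provider first.
Take 800 from Site-7 at 9 → need 100 more.
Site-H at 14: take 100 of its 1200 → requirement met.
Site-8, Site-W: unused.
Cost = 800×9 + 100×14 = 8600.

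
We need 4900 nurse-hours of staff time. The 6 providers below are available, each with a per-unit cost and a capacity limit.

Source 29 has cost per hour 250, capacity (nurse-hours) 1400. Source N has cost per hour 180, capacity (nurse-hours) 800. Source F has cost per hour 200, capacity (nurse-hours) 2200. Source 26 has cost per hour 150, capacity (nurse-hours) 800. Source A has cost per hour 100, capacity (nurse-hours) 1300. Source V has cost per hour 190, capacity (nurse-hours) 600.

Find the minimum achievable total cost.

Cheapest first:
Source A at 100: take all 1300 nurse-hours → 3600 still needed.
Source 26 at 150: take all 800 nurse-hours → 2800 still needed.
Take 800 from Source N at 180 → need 2000 more.
Source V (190): use full 600 → 1400 nurse-hours to go.
Source F (200): take the remaining 1400 → done.
Source 29: unused.
Cost = 1300×100 + 800×150 + 800×180 + 600×190 + 1400×200 = 788000.

788000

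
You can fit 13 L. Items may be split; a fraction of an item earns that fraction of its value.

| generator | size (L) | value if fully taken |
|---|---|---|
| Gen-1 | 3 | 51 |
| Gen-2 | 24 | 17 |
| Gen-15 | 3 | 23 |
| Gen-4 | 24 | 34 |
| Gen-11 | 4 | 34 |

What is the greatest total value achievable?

Sort by value density: Gen-1 51/3≈17, Gen-11 34/4≈8.5, Gen-15 23/3≈7.67, Gen-4 34/24≈1.42, Gen-2 17/24≈0.708.
Gen-1: take in full, 3 L for value 51 — 10 left.
Gen-11: take in full, 4 L for value 34 — 6 left.
Take all of Gen-15 (3 L, value 23) — 3 L left.
3 L left: a 3/24 share of Gen-4 gives 34×3/24 = 4.25.
Total value = 112.25.

112.25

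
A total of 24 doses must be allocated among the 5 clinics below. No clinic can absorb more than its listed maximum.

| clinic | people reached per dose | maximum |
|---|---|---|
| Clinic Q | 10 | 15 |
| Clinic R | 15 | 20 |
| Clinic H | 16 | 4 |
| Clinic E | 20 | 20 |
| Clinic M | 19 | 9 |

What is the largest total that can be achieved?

Rank by people reached per dose: Clinic E 20 > Clinic M 19 > Clinic H 16 > Clinic R 15 > Clinic Q 10.
Give Clinic E 20 to hit its cap of 20 → 4 left.
Only 4 left; Clinic M takes them to reach 4.
Total = 20×20 + 19×4 = 476.

476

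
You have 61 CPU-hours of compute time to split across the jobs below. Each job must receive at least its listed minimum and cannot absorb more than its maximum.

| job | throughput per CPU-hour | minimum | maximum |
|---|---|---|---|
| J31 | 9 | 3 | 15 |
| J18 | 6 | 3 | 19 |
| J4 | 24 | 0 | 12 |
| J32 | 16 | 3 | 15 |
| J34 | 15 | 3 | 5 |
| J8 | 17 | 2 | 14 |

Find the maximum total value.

Meeting every minimum uses 3+3+0+3+3+2 = 14 CPU-hours, leaving 47.
Rank by throughput per CPU-hour: J4 24 > J8 17 > J32 16 > J34 15 > J31 9 > J18 6.
Give J4 12 more to hit its cap of 12 ; 35 left.
Give J8 12 more to hit its cap of 14 ; 23 left.
J32: +12 to 15 (cap) ; 11 left.
J34 takes 2 more to reach its cap of 5 ; 9 left.
Only 9 left; J31 takes them to reach 12.
Total = 9×12 + 6×3 + 24×12 + 16×15 + 15×5 + 17×14 = 967.

967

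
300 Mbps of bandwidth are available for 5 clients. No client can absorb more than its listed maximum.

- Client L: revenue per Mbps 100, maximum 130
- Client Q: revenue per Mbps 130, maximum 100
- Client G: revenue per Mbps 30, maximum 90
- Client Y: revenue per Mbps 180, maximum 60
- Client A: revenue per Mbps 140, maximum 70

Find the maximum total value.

Highest revenue per Mbps first: Client Y 180 > Client A 140 > Client Q 130 > Client L 100 > Client G 30.
Client Y takes 60 to reach its cap of 60 ; 240 left.
Client A takes 70 to reach its cap of 70 ; 170 left.
Client Q takes 100 to reach its cap of 100 ; 70 left.
Only 70 left; Client L takes them to reach 70.
Total = 100×70 + 130×100 + 180×60 + 140×70 = 40600.

40600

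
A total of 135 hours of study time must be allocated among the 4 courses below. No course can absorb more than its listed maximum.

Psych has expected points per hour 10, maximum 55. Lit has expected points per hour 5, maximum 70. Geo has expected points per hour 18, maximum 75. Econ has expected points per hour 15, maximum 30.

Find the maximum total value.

Rank by expected points per hour: Geo 18 > Econ 15 > Psych 10 > Lit 5.
Geo: +75 to 75 (cap) → 60 left.
Give Econ 30 to hit its cap of 30 → 30 left.
Only 30 left; Psych takes them to reach 30.
Total = 10×30 + 18×75 + 15×30 = 2100.

2100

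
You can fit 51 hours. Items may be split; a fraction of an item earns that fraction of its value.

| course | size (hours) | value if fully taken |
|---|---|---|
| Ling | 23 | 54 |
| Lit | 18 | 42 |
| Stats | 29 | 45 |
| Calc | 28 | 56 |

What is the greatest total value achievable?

116

Sort by value density: Ling 54/23≈2.35, Lit 42/18≈2.33, Calc 56/28≈2, Stats 45/29≈1.55.
All 23 hours of Ling fit (value 54) — 28 remain.
Take all of Lit (18 hours, value 42) — 10 hours left.
10 hours left: a 10/28 share of Calc gives 56×10/28 = 20.
Total value = 116.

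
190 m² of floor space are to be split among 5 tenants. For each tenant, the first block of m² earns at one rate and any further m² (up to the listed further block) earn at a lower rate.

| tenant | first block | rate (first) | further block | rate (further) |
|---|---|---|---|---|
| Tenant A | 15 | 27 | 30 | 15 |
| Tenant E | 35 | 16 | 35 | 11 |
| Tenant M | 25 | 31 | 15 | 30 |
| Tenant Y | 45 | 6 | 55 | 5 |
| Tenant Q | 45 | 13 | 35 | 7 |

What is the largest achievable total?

3500

Order all 10 blocks by rate: Tenant M/first 31 > Tenant M/second 30 > Tenant A/first 27 > Tenant E/first 16 > Tenant A/second 15 > Tenant Q/first 13 > Tenant E/second 11 > Tenant Q/second 7 > Tenant Y/first 6 > Tenant Y/second 5.
Tenant M first at 31: fill all 25 ; 165 left.
Tenant M second at 30: fill all 15 ; 150 left.
Tenant A first at 27: fill all 15 ; 135 left.
Tenant E/first (16): +35 ; 100 left.
Tenant A second at 15: fill all 30 ; 70 left.
Tenant Q first at 13: fill all 45 ; 25 left.
Tenant E second at 11: only 25 left, fill 25.
Total = 31×25 + 30×15 + 27×15 + 16×35 + 15×30 + 13×45 + 11×25 = 3500.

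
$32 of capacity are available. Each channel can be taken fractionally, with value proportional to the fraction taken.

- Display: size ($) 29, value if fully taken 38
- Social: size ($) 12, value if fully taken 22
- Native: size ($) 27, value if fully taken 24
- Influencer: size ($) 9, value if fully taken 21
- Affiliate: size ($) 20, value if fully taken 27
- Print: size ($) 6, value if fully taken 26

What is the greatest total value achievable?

Best value per unit of size first: Print 26/6≈4.33, Influencer 21/9≈2.33, Social 22/12≈1.83, Affiliate 27/20≈1.35, Display 38/29≈1.31, Native 24/27≈0.889.
Print: take in full, 6 $ for value 26 — 26 left.
Influencer: take in full, 9 $ for value 21 — 17 left.
Take all of Social (12 $, value 22) — 5 $ left.
Only 5 $ remain; take 5/20 of Affiliate for value 27×5/20 = 6.75.
Total value = 75.75.

75.75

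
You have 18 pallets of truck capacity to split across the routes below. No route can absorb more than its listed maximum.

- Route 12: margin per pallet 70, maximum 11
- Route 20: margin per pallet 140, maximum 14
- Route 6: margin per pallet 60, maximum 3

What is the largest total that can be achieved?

Highest margin per pallet first: Route 20 140 > Route 12 70 > Route 6 60.
Give Route 20 14 to hit its cap of 14 → 4 left.
Only 4 left; Route 12 takes them to reach 4.
Total = 70×4 + 140×14 = 2240.

2240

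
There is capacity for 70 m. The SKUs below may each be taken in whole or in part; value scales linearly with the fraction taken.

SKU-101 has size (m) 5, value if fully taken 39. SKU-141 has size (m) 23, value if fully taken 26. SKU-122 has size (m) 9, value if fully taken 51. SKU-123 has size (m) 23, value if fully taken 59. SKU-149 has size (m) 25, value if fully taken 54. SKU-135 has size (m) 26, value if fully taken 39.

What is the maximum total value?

215

Best value per unit of size first: SKU-101 39/5≈7.8, SKU-122 51/9≈5.67, SKU-123 59/23≈2.57, SKU-149 54/25≈2.16, SKU-135 39/26≈1.5, SKU-141 26/23≈1.13.
Take all of SKU-101 (5 m, value 39) ; 65 m left.
SKU-122: take in full, 9 m for value 51 ; 56 left.
Take all of SKU-123 (23 m, value 59) ; 33 m left.
Take all of SKU-149 (25 m, value 54) ; 8 m left.
8 m left: a 8/26 share of SKU-135 gives 39×8/26 = 12.
Total value = 215.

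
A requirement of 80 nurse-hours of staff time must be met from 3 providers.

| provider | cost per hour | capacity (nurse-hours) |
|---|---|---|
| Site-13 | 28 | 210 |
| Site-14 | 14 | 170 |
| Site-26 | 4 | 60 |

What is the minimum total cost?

Fill from the cheapest provider first.
Site-26 (4): use full 60 ; 20 nurse-hours to go.
Site-14 (14): take the remaining 20 ; done.
Site-13: unused.
Cost = 60×4 + 20×14 = 520.

520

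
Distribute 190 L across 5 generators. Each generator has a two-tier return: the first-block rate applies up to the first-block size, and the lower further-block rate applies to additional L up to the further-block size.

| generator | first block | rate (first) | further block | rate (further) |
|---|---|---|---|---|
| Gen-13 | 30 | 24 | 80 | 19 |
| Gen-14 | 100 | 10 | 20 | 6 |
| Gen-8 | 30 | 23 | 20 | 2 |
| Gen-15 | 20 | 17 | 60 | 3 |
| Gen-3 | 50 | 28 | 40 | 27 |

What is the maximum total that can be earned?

4650

Order all 10 blocks by rate: Gen-3/T1 28 > Gen-3/T2 27 > Gen-13/T1 24 > Gen-8/T1 23 > Gen-13/T2 19 > Gen-15/T1 17 > Gen-14/T1 10 > Gen-14/T2 6 > Gen-15/T2 3 > Gen-8/T2 2.
Fill Gen-3 T1 block (50 at 28) ; 140 left.
Gen-3/T2 (27): +40 ; 100 left.
Fill Gen-13 T1 block (30 at 24) ; 70 left.
Fill Gen-8 T1 block (30 at 23) ; 40 left.
40 remain; put them into Gen-13 T2 at 19.
Total = 28×50 + 27×40 + 24×30 + 23×30 + 19×40 = 4650.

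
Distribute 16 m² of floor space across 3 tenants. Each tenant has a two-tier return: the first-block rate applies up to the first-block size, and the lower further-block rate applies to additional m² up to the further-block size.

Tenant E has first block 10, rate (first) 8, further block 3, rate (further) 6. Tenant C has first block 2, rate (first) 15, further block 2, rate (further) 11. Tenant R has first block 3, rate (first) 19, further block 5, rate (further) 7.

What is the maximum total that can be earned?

Order all 6 blocks by rate: Tenant R/tier1 19 > Tenant C/tier1 15 > Tenant C/tier2 11 > Tenant E/tier1 8 > Tenant R/tier2 7 > Tenant E/tier2 6.
Tenant R tier1 at 19: fill all 3 ; 13 left.
Tenant C/tier1 (15): +2 ; 11 left.
Fill Tenant C tier2 block (2 at 11) ; 9 left.
Tenant E/tier1: +9 of 10 at 8; pool empty.
Total = 19×3 + 15×2 + 11×2 + 8×9 = 181.

181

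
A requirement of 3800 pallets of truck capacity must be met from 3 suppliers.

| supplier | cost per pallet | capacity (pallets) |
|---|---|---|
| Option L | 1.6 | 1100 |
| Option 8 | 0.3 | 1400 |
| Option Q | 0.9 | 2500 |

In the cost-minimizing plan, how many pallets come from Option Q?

2400

Cheapest first:
Option 8 at 0.3: take all 1400 pallets → 2400 still needed.
Take 2400 from Option Q at 0.9 to finish.
Option L: unused.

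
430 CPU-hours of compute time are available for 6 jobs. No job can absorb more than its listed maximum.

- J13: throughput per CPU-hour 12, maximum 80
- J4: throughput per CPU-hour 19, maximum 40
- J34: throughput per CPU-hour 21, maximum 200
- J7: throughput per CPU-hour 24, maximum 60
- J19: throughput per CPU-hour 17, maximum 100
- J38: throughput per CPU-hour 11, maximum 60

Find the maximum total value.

Rank by throughput per CPU-hour: J7 24 > J34 21 > J4 19 > J19 17 > J13 12 > J38 11.
J7: +60 to 60 (cap) → 370 left.
Give J34 200 to hit its cap of 200 → 170 left.
J4 takes 40 to reach its cap of 40 → 130 left.
J19: +100 to 100 (cap) → 30 left.
J13: +30 (room for 80) → 30. Pool exhausted.
Total = 12×30 + 19×40 + 21×200 + 24×60 + 17×100 = 8460.

8460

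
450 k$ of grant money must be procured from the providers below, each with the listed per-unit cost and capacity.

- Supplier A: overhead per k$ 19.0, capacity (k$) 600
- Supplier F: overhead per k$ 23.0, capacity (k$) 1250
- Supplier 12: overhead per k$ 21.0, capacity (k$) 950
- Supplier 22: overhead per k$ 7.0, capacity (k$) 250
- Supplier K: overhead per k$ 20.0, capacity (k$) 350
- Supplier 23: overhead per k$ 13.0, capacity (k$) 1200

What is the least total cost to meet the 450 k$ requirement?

4350

Fill from the cheapest provider first.
Take 250 from Supplier 22 at 7.0 — need 200 more.
Supplier 23 at 13.0: take 200 of its 1200 — requirement met.
Supplier A, Supplier K, Supplier 12, Supplier F: unused.
Cost = 250×7.0 + 200×13.0 = 4350.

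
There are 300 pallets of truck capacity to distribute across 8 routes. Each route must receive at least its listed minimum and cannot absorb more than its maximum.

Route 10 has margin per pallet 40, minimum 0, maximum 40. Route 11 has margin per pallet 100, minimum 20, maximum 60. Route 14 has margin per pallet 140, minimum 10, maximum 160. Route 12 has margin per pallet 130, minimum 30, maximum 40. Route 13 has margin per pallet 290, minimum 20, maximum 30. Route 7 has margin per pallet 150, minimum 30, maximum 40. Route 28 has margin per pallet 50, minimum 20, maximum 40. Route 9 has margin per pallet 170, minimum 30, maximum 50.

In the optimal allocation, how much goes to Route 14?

Meeting every minimum uses 0+20+10+30+20+30+20+30 = 160 pallets, leaving 140.
Highest margin per pallet first: Route 13 290 > Route 9 170 > Route 7 150 > Route 14 140 > Route 12 130 > Route 11 100 > Route 28 50 > Route 10 40.
Give Route 13 10 more to hit its cap of 30 ; 130 left.
Route 9: +20 to 50 (cap) ; 110 left.
Route 7 takes 10 more to reach its cap of 40 ; 100 left.
Route 14: +100 (room for 150) → 110. Pool exhausted.

110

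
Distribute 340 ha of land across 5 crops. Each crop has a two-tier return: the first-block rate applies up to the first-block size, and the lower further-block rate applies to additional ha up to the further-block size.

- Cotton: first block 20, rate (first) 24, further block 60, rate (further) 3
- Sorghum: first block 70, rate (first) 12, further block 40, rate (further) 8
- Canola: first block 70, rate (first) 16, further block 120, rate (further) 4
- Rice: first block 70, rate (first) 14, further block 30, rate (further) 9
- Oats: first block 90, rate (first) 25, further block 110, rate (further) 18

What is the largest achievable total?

6530

Order all 10 blocks by rate: Oats/T1 25 > Cotton/T1 24 > Oats/T2 18 > Canola/T1 16 > Rice/T1 14 > Sorghum/T1 12 > Rice/T2 9 > Sorghum/T2 8 > Canola/T2 4 > Cotton/T2 3.
Oats T1 at 25: fill all 90 ; 250 left.
Fill Cotton T1 block (20 at 24) ; 230 left.
Fill Oats T2 block (110 at 18) ; 120 left.
Fill Canola T1 block (70 at 16) ; 50 left.
Rice T1 at 14: only 50 left, fill 50.
Total = 25×90 + 24×20 + 18×110 + 16×70 + 14×50 = 6530.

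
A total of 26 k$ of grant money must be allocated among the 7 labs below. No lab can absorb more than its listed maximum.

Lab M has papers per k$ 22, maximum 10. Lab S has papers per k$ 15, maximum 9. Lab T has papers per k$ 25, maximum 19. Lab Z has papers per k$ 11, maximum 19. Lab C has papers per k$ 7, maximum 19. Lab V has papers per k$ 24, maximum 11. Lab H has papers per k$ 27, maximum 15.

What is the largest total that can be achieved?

Order the labs by papers per k$: Lab H 27 > Lab T 25 > Lab V 24 > Lab M 22 > Lab S 15 > Lab Z 11 > Lab C 7.
Lab H takes 15 to reach its cap of 15 → 11 left.
Lab T: +11 (room for 19) → 11. Pool exhausted.
Total = 25×11 + 27×15 = 680.

680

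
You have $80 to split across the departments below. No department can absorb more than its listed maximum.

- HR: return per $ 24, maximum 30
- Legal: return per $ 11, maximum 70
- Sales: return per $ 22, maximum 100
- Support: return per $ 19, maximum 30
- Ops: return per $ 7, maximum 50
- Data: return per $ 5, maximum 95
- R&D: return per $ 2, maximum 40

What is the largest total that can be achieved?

1820

Rank by return per $: HR 24 > Sales 22 > Support 19 > Legal 11 > Ops 7 > Data 5 > R&D 2.
HR: +30 to 30 (cap) — 50 left.
Sales has room for 100 but only 50 remain, so it gets 50.
Total = 24×30 + 22×50 = 1820.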